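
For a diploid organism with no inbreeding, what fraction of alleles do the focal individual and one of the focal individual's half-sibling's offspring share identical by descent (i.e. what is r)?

0.125

Each parent–offspring link contributes a factor of 1/2, and independent paths through distinct common ancestors add.
Half-aunt/uncle↔niece/nephew: one path of length 3: r = (1/2)^3 = 1/8.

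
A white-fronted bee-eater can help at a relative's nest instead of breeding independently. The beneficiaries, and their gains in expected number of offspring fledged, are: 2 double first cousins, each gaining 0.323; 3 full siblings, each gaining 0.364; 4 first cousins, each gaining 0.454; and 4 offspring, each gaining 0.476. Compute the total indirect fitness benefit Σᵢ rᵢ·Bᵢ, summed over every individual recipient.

r to a double first cousin = 0.25 (double first cousins share both grandparent pairs — four paths of length 4: r = 4·(1/2)^4 = 1/4).
r to a full sibling = 0.5 (full sibs share both parents — two paths of length 2: r = 2·(1/2)^2 = 1/2).
r to a first cousin = 1/8 (first cousins share one grandparent pair — two paths of length 4: r = 2·(1/2)^4 = 1/8).
r to an offspring = 0.5 (one parent–offspring link: r = (1/2)^1 = 1/2).
Summing one r·B term per recipient: 2·0.25·0.323 + 3·0.5·0.364 + 4·0.125·0.454 + 4·0.5·0.476 = 1.8865.

1.8865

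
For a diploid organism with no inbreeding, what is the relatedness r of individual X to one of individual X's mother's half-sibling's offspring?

0.0625

Each parent–offspring link contributes a factor of 1/2, and independent paths through distinct common ancestors add.
Half first cousins share one grandparent — one path of length 4: r = (1/2)^4 = 1/16.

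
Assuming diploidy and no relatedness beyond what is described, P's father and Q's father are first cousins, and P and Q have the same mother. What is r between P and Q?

Relatedness sums over independent paths through distinct common ancestors.
P and Q are related in two ways: second cousins through their fathers (r = 1/32) and half-sibs through their shared mother (r = 1/4).
r = 1/32 + 1/4 = 9/32 = 0.28125.

0.28125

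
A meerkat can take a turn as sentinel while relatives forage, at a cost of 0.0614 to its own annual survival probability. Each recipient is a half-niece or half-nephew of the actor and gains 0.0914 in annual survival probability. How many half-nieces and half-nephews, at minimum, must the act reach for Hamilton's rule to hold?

r to a half-niece or half-nephew = 1/8 (half-aunt/uncle↔niece/nephew: one path of length 3: r = (1/2)^3 = 1/8).
Hamilton's rule: n·r·B > C  ⇒  n > C/(r·B) = 0.0614/(0.125·0.0914) = 5.374.
The smallest integer exceeding 5.374 is 6.

6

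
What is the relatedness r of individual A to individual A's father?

0.5

Each parent–offspring link contributes a factor of 1/2, and independent paths through distinct common ancestors add.
One parent–offspring link: r = (1/2)^1 = 1/2.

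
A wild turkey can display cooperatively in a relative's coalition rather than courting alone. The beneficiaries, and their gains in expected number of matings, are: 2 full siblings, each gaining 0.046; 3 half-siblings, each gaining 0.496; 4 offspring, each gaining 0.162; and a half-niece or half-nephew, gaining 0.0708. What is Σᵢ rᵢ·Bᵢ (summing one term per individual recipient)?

0.75085

r to a full sibling = 1/2 (full sibs share both parents — two paths of length 2: r = 2·(1/2)^2 = 1/2).
r to a half-sibling = 1/4 (half-sibs share one parent — one path of length 2: r = (1/2)^2 = 1/4).
r to an offspring = 1/2 (one parent–offspring link: r = (1/2)^1 = 1/2).
r to a half-niece or half-nephew = 0.125 (half-aunt/uncle↔niece/nephew: one path of length 3: r = (1/2)^3 = 1/8).
Summing one r·B term per recipient: 2·0.5·0.046 + 3·0.25·0.496 + 4·0.5·0.162 + 1·0.125·0.0708 = 0.75085.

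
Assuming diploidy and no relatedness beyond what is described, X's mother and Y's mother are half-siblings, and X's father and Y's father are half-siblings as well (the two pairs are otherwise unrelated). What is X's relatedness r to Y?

Independent pedigree routes through distinct common ancestors add.
X and Y are related in two ways: half first cousins through their mothers (r = 1/16) and half first cousins through their fathers (r = 1/16).
r = 1/16 + 1/16 = 1/8 = 0.125.

0.125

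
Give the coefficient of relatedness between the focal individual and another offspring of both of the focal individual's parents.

Each parent–offspring link contributes a factor of 1/2, and independent paths through distinct common ancestors add.
Full sibs share both parents — two paths of length 2: r = 2·(1/2)^2 = 1/2.

0.5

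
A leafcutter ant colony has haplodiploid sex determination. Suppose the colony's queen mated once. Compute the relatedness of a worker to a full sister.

Haplodiploid full sisters inherit their father's entire haploid genome identically (contributing 1/2) and on average half of their mother's contribution (1/2 · 1/2 = 1/4); r = 1/2 + 1/4 = 3/4.

0.75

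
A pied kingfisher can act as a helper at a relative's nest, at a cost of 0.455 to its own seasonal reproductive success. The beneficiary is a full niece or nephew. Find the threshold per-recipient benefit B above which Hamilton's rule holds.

r to a full niece or nephew = 0.25 (full aunt/uncle↔niece/nephew: two paths of length 3 through the shared grandparent pair: r = 2·(1/2)^3 = 1/4).
Hamilton's rule with n recipients of equal r: n·r·B > C, so B > C/(n·r) = 0.455/(1·0.25) = 1.82.

1.82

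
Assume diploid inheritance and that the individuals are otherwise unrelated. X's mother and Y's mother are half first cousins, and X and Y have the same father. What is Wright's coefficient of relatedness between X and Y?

0.265625

Wright's path rule: contributions from independent ancestry routes add.
X and Y are related in two ways: half second cousins through their mothers (r = 1/64) and half-sibs through their shared father (r = 1/4).
r = 1/64 + 1/4 = 0.265625.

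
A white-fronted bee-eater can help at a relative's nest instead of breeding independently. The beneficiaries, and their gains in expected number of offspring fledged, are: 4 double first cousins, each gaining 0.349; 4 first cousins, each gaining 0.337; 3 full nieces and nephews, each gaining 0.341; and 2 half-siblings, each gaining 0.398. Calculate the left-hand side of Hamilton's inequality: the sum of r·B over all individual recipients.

r to a double first cousin = 0.25 (double first cousins share both grandparent pairs — four paths of length 4: r = 4·(1/2)^4 = 1/4).
r to a first cousin = 0.125 (first cousins share one grandparent pair — two paths of length 4: r = 2·(1/2)^4 = 1/8).
r to a full niece or nephew = 1/4 (full aunt/uncle↔niece/nephew: two paths of length 3 through the shared grandparent pair: r = 2·(1/2)^3 = 1/4).
r to a half-sibling = 1/4 (half-sibs share one parent — one path of length 2: r = (1/2)^2 = 1/4).
Summing one r·B term per recipient: 4·0.25·0.349 + 4·0.125·0.337 + 3·0.25·0.341 + 2·0.25·0.398 = 0.97225.

0.97225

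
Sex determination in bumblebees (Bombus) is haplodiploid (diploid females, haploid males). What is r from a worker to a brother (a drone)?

Her haploid brother carries none of their father's genes and a random half of their mother's genome; that half matches the maternal half of her own genome with probability 1/2: r = 1/2 · 1/2 = 1/4.

0.25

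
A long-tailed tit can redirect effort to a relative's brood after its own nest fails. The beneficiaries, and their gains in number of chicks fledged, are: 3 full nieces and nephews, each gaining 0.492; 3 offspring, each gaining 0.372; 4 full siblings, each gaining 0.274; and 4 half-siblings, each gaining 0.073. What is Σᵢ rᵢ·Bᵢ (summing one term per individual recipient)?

r to a full niece or nephew = 1/4 (full aunt/uncle↔niece/nephew: two paths of length 3 through the shared grandparent pair: r = 2·(1/2)^3 = 1/4).
r to an offspring = 0.5 (one parent–offspring link: r = (1/2)^1 = 1/2).
r to a full sibling = 0.5 (full sibs share both parents — two paths of length 2: r = 2·(1/2)^2 = 1/2).
r to a half-sibling = 0.25 (half-sibs share one parent — one path of length 2: r = (1/2)^2 = 1/4).
Summing one r·B term per recipient: 3·0.25·0.492 + 3·0.5·0.372 + 4·0.5·0.274 + 4·0.25·0.073 = 1.548.

1.548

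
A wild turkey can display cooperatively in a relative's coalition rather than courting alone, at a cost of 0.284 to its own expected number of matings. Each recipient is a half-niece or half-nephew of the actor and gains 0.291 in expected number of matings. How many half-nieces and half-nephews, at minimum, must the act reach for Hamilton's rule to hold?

8

r to a half-niece or half-nephew = 0.125 (half-aunt/uncle↔niece/nephew: one path of length 3: r = (1/2)^3 = 1/8).
Hamilton's rule: n·r·B > C  ⇒  n > C/(r·B) = 0.284/(0.125·0.291) = 7.808.
The smallest integer exceeding 7.808 is 8.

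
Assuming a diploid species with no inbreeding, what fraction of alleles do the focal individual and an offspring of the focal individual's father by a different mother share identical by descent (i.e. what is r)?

0.25

Each parent–offspring link contributes a factor of 1/2, and independent paths through distinct common ancestors add.
Half-sibs share one parent — one path of length 2: r = (1/2)^2 = 1/4.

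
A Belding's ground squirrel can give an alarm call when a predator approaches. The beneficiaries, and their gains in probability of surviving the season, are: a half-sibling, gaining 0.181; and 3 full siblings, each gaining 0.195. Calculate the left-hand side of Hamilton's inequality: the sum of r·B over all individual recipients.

0.33775

r to a half-sibling = 0.25 (half-sibs share one parent — one path of length 2: r = (1/2)^2 = 1/4).
r to a full sibling = 0.5 (full sibs share both parents — two paths of length 2: r = 2·(1/2)^2 = 1/2).
Summing one r·B term per recipient: 1·0.25·0.181 + 3·0.5·0.195 = 0.33775.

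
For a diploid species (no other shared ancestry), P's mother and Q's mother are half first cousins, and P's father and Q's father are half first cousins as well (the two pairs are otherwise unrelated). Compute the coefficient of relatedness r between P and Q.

0.03125

Independent pedigree routes through distinct common ancestors add.
P and Q are related in two ways: half second cousins through their mothers (r = 1/64) and half second cousins through their fathers (r = 1/64).
r = 1/64 + 1/64 = 1/32 = 0.03125.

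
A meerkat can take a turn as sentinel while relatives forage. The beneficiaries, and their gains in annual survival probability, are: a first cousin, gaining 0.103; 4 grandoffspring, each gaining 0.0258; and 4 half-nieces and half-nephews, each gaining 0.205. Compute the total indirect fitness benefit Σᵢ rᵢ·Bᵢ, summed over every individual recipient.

0.141175

r to a first cousin = 0.125 (first cousins share one grandparent pair — two paths of length 4: r = 2·(1/2)^4 = 1/8).
r to a grandoffspring = 0.25 (two parent–offspring links: r = (1/2)^2 = 1/4).
r to a half-niece or half-nephew = 1/8 (half-aunt/uncle↔niece/nephew: one path of length 3: r = (1/2)^3 = 1/8).
Summing one r·B term per recipient: 1·0.125·0.103 + 4·0.25·0.0258 + 4·0.125·0.205 = 0.141175.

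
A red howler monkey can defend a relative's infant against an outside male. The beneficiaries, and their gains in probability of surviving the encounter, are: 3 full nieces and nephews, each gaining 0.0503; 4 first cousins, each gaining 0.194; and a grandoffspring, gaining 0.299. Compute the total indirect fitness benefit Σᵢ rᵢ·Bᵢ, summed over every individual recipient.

0.209475

r to a full niece or nephew = 0.25 (full aunt/uncle↔niece/nephew: two paths of length 3 through the shared grandparent pair: r = 2·(1/2)^3 = 1/4).
r to a first cousin = 1/8 (first cousins share one grandparent pair — two paths of length 4: r = 2·(1/2)^4 = 1/8).
r to a grandoffspring = 1/4 (two parent–offspring links: r = (1/2)^2 = 1/4).
Summing one r·B term per recipient: 3·0.25·0.0503 + 4·0.125·0.194 + 1·0.25·0.299 = 0.209475.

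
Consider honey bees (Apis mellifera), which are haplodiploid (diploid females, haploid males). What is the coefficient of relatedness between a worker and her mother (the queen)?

One meiotic link between diploid queen and diploid daughter: r = 1/2.

0.5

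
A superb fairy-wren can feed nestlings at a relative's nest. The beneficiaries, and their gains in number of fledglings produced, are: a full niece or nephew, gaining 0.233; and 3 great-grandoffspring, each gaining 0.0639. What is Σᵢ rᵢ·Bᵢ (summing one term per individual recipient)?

r to a full niece or nephew = 0.25 (full aunt/uncle↔niece/nephew: two paths of length 3 through the shared grandparent pair: r = 2·(1/2)^3 = 1/4).
r to a great-grandoffspring = 0.125 (three parent–offspring links: r = (1/2)^3 = 1/8).
Summing one r·B term per recipient: 1·0.25·0.233 + 3·0.125·0.0639 = 0.0822125.

0.0822125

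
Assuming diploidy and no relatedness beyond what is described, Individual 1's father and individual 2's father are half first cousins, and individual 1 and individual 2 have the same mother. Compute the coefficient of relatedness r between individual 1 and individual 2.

With two independent routes of shared ancestry, r is the sum of the two contributions.
Individual 1 and individual 2 are related in two ways: half second cousins through their fathers (r = 1/64) and half-sibs through their shared mother (r = 1/4).
r = 1/64 + 1/4 = 17/64 = 0.265625.

0.265625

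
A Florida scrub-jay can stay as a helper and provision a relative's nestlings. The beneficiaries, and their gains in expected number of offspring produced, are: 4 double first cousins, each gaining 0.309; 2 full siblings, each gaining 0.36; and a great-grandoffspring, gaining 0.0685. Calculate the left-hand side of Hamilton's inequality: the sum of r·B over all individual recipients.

r to a double first cousin = 1/4 (double first cousins share both grandparent pairs — four paths of length 4: r = 4·(1/2)^4 = 1/4).
r to a full sibling = 0.5 (full sibs share both parents — two paths of length 2: r = 2·(1/2)^2 = 1/2).
r to a great-grandoffspring = 0.125 (three parent–offspring links: r = (1/2)^3 = 1/8).
Summing one r·B term per recipient: 4·0.25·0.309 + 2·0.5·0.36 + 1·0.125·0.0685 = 0.6775625.

0.6775625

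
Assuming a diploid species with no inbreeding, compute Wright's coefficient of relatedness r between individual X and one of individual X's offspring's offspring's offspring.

Each parent–offspring link contributes a factor of 1/2, and independent paths through distinct common ancestors add.
Three parent–offspring links: r = (1/2)^3 = 1/8.

0.125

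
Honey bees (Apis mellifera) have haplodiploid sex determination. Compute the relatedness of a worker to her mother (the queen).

0.5

One meiotic link between diploid queen and diploid daughter: r = 1/2.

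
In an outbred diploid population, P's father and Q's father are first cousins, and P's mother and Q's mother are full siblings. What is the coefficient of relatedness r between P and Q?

Wright's path rule: contributions from independent ancestry routes add.
P and Q are related in two ways: second cousins through their fathers (r = 1/32) and first cousins through their mothers (r = 1/8).
r = 1/32 + 1/8 = 5/32 = 0.15625.

0.15625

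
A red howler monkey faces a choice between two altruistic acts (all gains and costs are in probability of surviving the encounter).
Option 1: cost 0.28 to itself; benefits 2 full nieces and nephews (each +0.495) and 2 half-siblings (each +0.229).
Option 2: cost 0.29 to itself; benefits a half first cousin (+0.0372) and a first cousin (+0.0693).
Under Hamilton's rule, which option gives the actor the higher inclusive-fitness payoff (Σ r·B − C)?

Option 1

Option 1: r to a full niece or nephew = 0.25.
Option 1: r to a half-sibling = 0.25.
Option 1: Σ r·B − C = (2·0.25·0.495 + 2·0.25·0.229) − 0.28 = 0.082.
Option 2: r to a half first cousin = 0.0625.
Option 2: r to a first cousin = 0.125.
Option 2: Σ r·B − C = (1·0.0625·0.0372 + 1·0.125·0.0693) − 0.29 = -0.2790125.
Option 1 has the higher net inclusive-fitness payoff.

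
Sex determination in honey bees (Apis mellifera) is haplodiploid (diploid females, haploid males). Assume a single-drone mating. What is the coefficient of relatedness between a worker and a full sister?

Haplodiploid full sisters inherit their father's entire haploid genome identically (contributing 1/2) and on average half of their mother's contribution (1/2 · 1/2 = 1/4); r = 1/2 + 1/4 = 3/4.

0.75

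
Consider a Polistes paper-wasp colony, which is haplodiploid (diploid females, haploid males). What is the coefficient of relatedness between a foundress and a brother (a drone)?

0.25

Her haploid brother carries none of their father's genes and a random half of their mother's genome; that half matches the maternal half of her own genome with probability 1/2: r = 1/2 · 1/2 = 1/4.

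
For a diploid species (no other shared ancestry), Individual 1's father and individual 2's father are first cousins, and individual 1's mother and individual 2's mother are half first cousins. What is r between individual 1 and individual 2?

Wright's path rule: contributions from independent ancestry routes add.
Individual 1 and individual 2 are related in two ways: second cousins through their fathers (r = 1/32) and half second cousins through their mothers (r = 1/64).
r = 1/32 + 1/64 = 0.046875.

0.046875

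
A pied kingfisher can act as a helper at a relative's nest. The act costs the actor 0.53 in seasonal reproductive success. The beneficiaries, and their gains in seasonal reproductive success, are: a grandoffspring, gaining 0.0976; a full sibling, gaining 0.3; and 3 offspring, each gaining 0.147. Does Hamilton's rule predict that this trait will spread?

Hamilton's rule: the trait is favored when the sum of r·B over every recipient exceeds the actor's cost C.
r to a grandoffspring = 0.25 (two parent–offspring links: r = (1/2)^2 = 1/4).
r to a full sibling = 0.5 (full sibs share both parents — two paths of length 2: r = 2·(1/2)^2 = 1/2).
r to an offspring = 0.5 (one parent–offspring link: r = (1/2)^1 = 1/2).
Summing one r·B term per recipient: 1·0.25·0.0976 + 1·0.5·0.3 + 3·0.5·0.147 = 0.3949.
0.3949 < 0.53: the indirect benefit is less than the cost.

No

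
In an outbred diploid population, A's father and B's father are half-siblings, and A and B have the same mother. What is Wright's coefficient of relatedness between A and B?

Relatedness sums over independent paths through distinct common ancestors.
A and B are related in two ways: half first cousins through their fathers (r = 1/16) and half-sibs through their shared mother (r = 1/4).
r = 1/16 + 1/4 = 0.3125.

0.3125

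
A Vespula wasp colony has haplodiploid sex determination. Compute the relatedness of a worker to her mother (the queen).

0.5

One meiotic link between diploid queen and diploid daughter: r = 1/2.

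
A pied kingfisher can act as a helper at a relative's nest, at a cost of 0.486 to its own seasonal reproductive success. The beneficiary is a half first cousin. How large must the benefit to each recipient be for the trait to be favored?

7.776

r to a half first cousin = 1/16 (half first cousins share one grandparent — one path of length 4: r = (1/2)^4 = 1/16).
Hamilton's rule with n recipients of equal r: n·r·B > C, so B > C/(n·r) = 0.486/(1·0.0625) = 7.776.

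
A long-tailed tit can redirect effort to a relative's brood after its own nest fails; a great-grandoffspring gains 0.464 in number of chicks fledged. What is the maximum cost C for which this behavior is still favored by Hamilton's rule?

r to a great-grandoffspring = 1/8 (three parent–offspring links: r = (1/2)^3 = 1/8).
Hamilton's rule: n·r·B > C, so the trait is favored while C < n·r·B = 1·0.125·0.464 = 0.058.

0.058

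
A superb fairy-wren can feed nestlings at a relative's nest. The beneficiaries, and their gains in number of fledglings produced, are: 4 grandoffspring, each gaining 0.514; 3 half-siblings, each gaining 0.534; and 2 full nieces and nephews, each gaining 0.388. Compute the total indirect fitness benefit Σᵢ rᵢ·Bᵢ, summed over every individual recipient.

r to a grandoffspring = 1/4 (two parent–offspring links: r = (1/2)^2 = 1/4).
r to a half-sibling = 0.25 (half-sibs share one parent — one path of length 2: r = (1/2)^2 = 1/4).
r to a full niece or nephew = 1/4 (full aunt/uncle↔niece/nephew: two paths of length 3 through the shared grandparent pair: r = 2·(1/2)^3 = 1/4).
Summing one r·B term per recipient: 4·0.25·0.514 + 3·0.25·0.534 + 2·0.25·0.388 = 1.1085.

1.1085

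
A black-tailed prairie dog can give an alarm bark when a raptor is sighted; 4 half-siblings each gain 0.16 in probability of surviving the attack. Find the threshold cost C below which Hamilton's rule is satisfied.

r to a half-sibling = 0.25 (half-sibs share one parent — one path of length 2: r = (1/2)^2 = 1/4).
Hamilton's rule: n·r·B > C, so the trait is favored while C < n·r·B = 4·0.25·0.16 = 0.16.

0.16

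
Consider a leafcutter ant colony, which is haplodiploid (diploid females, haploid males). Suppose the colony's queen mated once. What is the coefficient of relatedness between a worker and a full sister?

0.75

Haplodiploid full sisters inherit their father's entire haploid genome identically (contributing 1/2) and on average half of their mother's contribution (1/2 · 1/2 = 1/4); r = 1/2 + 1/4 = 3/4.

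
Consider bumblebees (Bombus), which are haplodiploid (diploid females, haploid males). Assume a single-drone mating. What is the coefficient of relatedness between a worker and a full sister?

0.75

Haplodiploid full sisters inherit their father's entire haploid genome identically (contributing 1/2) and on average half of their mother's contribution (1/2 · 1/2 = 1/4); r = 1/2 + 1/4 = 3/4.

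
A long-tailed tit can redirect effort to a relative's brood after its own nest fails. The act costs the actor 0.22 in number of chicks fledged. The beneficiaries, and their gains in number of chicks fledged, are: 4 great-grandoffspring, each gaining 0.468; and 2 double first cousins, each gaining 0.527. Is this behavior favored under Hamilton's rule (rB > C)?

Yes

Hamilton's rule: the trait is favored when the sum of r·B over every recipient exceeds the actor's cost C.
r to a great-grandoffspring = 0.125 (three parent–offspring links: r = (1/2)^3 = 1/8).
r to a double first cousin = 0.25 (double first cousins share both grandparent pairs — four paths of length 4: r = 4·(1/2)^4 = 1/4).
Summing one r·B term per recipient: 4·0.125·0.468 + 2·0.25·0.527 = 0.4975.
0.4975 > 0.22: the indirect benefit exceeds the cost.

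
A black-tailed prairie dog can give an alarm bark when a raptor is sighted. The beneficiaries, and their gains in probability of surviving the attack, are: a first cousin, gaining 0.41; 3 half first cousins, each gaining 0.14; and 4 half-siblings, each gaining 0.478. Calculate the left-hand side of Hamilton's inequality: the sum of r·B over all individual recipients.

0.5555

r to a first cousin = 0.125 (first cousins share one grandparent pair — two paths of length 4: r = 2·(1/2)^4 = 1/8).
r to a half first cousin = 0.0625 (half first cousins share one grandparent — one path of length 4: r = (1/2)^4 = 1/16).
r to a half-sibling = 1/4 (half-sibs share one parent — one path of length 2: r = (1/2)^2 = 1/4).
Summing one r·B term per recipient: 1·0.125·0.41 + 3·0.0625·0.14 + 4·0.25·0.478 = 0.5555.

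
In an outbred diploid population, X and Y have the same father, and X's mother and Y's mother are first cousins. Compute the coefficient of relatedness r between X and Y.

Wright's path rule: contributions from independent ancestry routes add.
X and Y are related in two ways: half-sibs through their shared father (r = 1/4) and second cousins through their mothers (r = 1/32).
r = 1/4 + 1/32 = 0.28125.

0.28125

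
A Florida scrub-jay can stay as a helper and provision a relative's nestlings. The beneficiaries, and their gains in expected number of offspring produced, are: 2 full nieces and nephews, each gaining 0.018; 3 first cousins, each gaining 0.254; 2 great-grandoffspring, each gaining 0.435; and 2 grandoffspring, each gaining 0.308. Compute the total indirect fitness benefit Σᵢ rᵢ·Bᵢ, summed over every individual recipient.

r to a full niece or nephew = 0.25 (full aunt/uncle↔niece/nephew: two paths of length 3 through the shared grandparent pair: r = 2·(1/2)^3 = 1/4).
r to a first cousin = 1/8 (first cousins share one grandparent pair — two paths of length 4: r = 2·(1/2)^4 = 1/8).
r to a great-grandoffspring = 1/8 (three parent–offspring links: r = (1/2)^3 = 1/8).
r to a grandoffspring = 0.25 (two parent–offspring links: r = (1/2)^2 = 1/4).
Summing one r·B term per recipient: 2·0.25·0.018 + 3·0.125·0.254 + 2·0.125·0.435 + 2·0.25·0.308 = 0.367.

0.367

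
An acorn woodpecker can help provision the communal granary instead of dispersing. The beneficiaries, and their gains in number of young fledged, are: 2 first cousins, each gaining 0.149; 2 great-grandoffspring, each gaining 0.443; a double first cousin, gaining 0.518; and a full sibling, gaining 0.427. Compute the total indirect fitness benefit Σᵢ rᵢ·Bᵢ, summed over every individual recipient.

0.491

r to a first cousin = 1/8 (first cousins share one grandparent pair — two paths of length 4: r = 2·(1/2)^4 = 1/8).
r to a great-grandoffspring = 0.125 (three parent–offspring links: r = (1/2)^3 = 1/8).
r to a double first cousin = 0.25 (double first cousins share both grandparent pairs — four paths of length 4: r = 4·(1/2)^4 = 1/4).
r to a full sibling = 0.5 (full sibs share both parents — two paths of length 2: r = 2·(1/2)^2 = 1/2).
Summing one r·B term per recipient: 2·0.125·0.149 + 2·0.125·0.443 + 1·0.25·0.518 + 1·0.5·0.427 = 0.491.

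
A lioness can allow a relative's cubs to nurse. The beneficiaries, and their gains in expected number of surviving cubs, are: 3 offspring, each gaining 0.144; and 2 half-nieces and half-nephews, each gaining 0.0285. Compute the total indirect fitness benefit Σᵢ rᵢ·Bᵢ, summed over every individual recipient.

r to an offspring = 1/2 (one parent–offspring link: r = (1/2)^1 = 1/2).
r to a half-niece or half-nephew = 1/8 (half-aunt/uncle↔niece/nephew: one path of length 3: r = (1/2)^3 = 1/8).
Summing one r·B term per recipient: 3·0.5·0.144 + 2·0.125·0.0285 = 0.223125.

0.223125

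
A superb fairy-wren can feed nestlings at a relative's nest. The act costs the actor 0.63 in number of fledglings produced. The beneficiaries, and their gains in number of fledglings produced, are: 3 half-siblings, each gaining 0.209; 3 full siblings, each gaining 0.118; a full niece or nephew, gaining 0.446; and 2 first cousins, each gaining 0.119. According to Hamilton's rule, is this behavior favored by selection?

No

Hamilton's rule: the trait is favored when the sum of r·B over every recipient exceeds the actor's cost C.
r to a half-sibling = 0.25 (half-sibs share one parent — one path of length 2: r = (1/2)^2 = 1/4).
r to a full sibling = 0.5 (full sibs share both parents — two paths of length 2: r = 2·(1/2)^2 = 1/2).
r to a full niece or nephew = 0.25 (full aunt/uncle↔niece/nephew: two paths of length 3 through the shared grandparent pair: r = 2·(1/2)^3 = 1/4).
r to a first cousin = 1/8 (first cousins share one grandparent pair — two paths of length 4: r = 2·(1/2)^4 = 1/8).
Summing one r·B term per recipient: 3·0.25·0.209 + 3·0.5·0.118 + 1·0.25·0.446 + 2·0.125·0.119 = 0.475.
0.475 < 0.63: the indirect benefit is less than the cost.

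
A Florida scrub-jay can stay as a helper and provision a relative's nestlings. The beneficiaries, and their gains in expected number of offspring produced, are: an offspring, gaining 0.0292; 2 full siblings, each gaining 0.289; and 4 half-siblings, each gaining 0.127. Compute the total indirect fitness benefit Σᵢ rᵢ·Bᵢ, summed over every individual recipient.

0.4306

r to an offspring = 1/2 (one parent–offspring link: r = (1/2)^1 = 1/2).
r to a full sibling = 1/2 (full sibs share both parents — two paths of length 2: r = 2·(1/2)^2 = 1/2).
r to a half-sibling = 0.25 (half-sibs share one parent — one path of length 2: r = (1/2)^2 = 1/4).
Summing one r·B term per recipient: 1·0.5·0.0292 + 2·0.5·0.289 + 4·0.25·0.127 = 0.4306.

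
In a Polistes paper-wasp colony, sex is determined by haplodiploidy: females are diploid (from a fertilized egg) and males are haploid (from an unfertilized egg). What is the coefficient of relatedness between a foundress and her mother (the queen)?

0.5

One meiotic link between diploid queen and diploid daughter: r = 1/2.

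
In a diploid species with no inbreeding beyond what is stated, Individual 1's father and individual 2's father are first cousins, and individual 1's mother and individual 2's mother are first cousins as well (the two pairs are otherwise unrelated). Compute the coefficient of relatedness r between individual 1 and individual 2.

Relatedness sums over independent paths through distinct common ancestors.
Individual 1 and individual 2 are related in two ways: second cousins through their fathers (r = 1/32) and second cousins through their mothers (r = 1/32).
r = 1/32 + 1/32 = 0.0625.

0.0625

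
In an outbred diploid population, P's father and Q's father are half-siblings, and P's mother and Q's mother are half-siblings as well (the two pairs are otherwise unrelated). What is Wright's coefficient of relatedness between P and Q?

0.125

Independent pedigree routes through distinct common ancestors add.
P and Q are related in two ways: half first cousins through their fathers (r = 1/16) and half first cousins through their mothers (r = 1/16).
r = 1/16 + 1/16 = 1/8 = 0.125.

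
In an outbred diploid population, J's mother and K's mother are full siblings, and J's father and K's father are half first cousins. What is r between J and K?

Independent pedigree routes through distinct common ancestors add.
J and K are related in two ways: first cousins through their mothers (r = 1/8) and half second cousins through their fathers (r = 1/64).
r = 1/8 + 1/64 = 0.140625.

0.140625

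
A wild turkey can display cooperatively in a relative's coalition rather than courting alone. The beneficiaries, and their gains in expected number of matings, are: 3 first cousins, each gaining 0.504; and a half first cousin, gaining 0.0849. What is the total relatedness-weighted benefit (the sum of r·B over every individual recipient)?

0.19430625

r to a first cousin = 1/8 (first cousins share one grandparent pair — two paths of length 4: r = 2·(1/2)^4 = 1/8).
r to a half first cousin = 1/16 (half first cousins share one grandparent — one path of length 4: r = (1/2)^4 = 1/16).
Summing one r·B term per recipient: 3·0.125·0.504 + 1·0.0625·0.0849 = 0.19430625.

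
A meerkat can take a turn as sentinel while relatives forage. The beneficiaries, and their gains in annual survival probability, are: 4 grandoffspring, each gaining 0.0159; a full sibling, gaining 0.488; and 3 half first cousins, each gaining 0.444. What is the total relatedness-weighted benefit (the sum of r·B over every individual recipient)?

0.34315

r to a grandoffspring = 1/4 (two parent–offspring links: r = (1/2)^2 = 1/4).
r to a full sibling = 0.5 (full sibs share both parents — two paths of length 2: r = 2·(1/2)^2 = 1/2).
r to a half first cousin = 0.0625 (half first cousins share one grandparent — one path of length 4: r = (1/2)^4 = 1/16).
Summing one r·B term per recipient: 4·0.25·0.0159 + 1·0.5·0.488 + 3·0.0625·0.444 = 0.34315.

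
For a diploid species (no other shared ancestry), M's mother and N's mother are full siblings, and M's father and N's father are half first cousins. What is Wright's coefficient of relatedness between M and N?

0.140625

Relatedness sums over independent paths through distinct common ancestors.
M and N are related in two ways: first cousins through their mothers (r = 1/8) and half second cousins through their fathers (r = 1/64).
r = 1/8 + 1/64 = 9/64 = 0.140625.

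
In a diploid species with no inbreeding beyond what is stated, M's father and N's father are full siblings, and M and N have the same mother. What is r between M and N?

With two independent routes of shared ancestry, r is the sum of the two contributions.
M and N are related in two ways: first cousins through their fathers (r = 1/8) and half-sibs through their shared mother (r = 1/4).
r = 1/8 + 1/4 = 0.375.

0.375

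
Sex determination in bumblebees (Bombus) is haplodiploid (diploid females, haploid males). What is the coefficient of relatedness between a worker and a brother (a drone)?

Her haploid brother carries none of their father's genes and a random half of their mother's genome; that half matches the maternal half of her own genome with probability 1/2: r = 1/2 · 1/2 = 1/4.

0.25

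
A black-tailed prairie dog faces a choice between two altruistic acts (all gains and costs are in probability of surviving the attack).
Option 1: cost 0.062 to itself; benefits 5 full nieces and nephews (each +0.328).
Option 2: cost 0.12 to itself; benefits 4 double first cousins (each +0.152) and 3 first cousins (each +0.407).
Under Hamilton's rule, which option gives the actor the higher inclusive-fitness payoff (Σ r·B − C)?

Option 1

Option 1: r to a full niece or nephew = 0.25.
Option 1: Σ r·B − C = (5·0.25·0.328) − 0.062 = 0.348.
Option 2: r to a double first cousin = 0.25.
Option 2: r to a first cousin = 0.125.
Option 2: Σ r·B − C = (4·0.25·0.152 + 3·0.125·0.407) − 0.12 = 0.184625.
Option 1 has the higher net inclusive-fitness payoff.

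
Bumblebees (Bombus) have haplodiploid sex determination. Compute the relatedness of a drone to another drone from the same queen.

Haploid brothers each carry a random half of the queen's diploid genome, so on average they share half: r = 1/2.

0.5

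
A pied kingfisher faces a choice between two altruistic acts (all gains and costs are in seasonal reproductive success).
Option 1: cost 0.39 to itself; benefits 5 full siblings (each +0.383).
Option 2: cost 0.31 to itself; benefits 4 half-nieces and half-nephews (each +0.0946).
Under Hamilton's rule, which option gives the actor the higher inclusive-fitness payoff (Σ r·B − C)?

Option 1: r to a full sibling = 0.5.
Option 1: Σ r·B − C = (5·0.5·0.383) − 0.39 = 0.5675.
Option 2: r to a half-niece or half-nephew = 0.125.
Option 2: Σ r·B − C = (4·0.125·0.0946) − 0.31 = -0.2627.
Option 1 has the higher net inclusive-fitness payoff.

Option 1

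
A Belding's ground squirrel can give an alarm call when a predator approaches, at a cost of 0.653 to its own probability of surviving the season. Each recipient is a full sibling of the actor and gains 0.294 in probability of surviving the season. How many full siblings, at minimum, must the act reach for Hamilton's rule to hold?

r to a full sibling = 0.5 (full sibs share both parents — two paths of length 2: r = 2·(1/2)^2 = 1/2).
Hamilton's rule: n·r·B > C  ⇒  n > C/(r·B) = 0.653/(0.5·0.294) = 4.442.
The smallest integer exceeding 4.442 is 5.

5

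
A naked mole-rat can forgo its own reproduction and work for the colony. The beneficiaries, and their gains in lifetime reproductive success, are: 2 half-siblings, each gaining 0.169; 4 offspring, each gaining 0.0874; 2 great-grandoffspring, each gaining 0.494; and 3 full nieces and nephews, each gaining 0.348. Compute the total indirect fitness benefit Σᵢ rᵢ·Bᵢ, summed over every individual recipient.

0.6438

r to a half-sibling = 1/4 (half-sibs share one parent — one path of length 2: r = (1/2)^2 = 1/4).
r to an offspring = 0.5 (one parent–offspring link: r = (1/2)^1 = 1/2).
r to a great-grandoffspring = 0.125 (three parent–offspring links: r = (1/2)^3 = 1/8).
r to a full niece or nephew = 0.25 (full aunt/uncle↔niece/nephew: two paths of length 3 through the shared grandparent pair: r = 2·(1/2)^3 = 1/4).
Summing one r·B term per recipient: 2·0.25·0.169 + 4·0.5·0.0874 + 2·0.125·0.494 + 3·0.25·0.348 = 0.6438.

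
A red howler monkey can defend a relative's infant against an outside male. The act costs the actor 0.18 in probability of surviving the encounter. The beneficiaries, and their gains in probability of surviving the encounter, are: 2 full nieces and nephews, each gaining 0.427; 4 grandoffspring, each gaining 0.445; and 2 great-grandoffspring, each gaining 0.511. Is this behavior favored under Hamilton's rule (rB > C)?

Hamilton's rule: the trait is favored when the sum of r·B over every recipient exceeds the actor's cost C.
r to a full niece or nephew = 1/4 (full aunt/uncle↔niece/nephew: two paths of length 3 through the shared grandparent pair: r = 2·(1/2)^3 = 1/4).
r to a grandoffspring = 0.25 (two parent–offspring links: r = (1/2)^2 = 1/4).
r to a great-grandoffspring = 1/8 (three parent–offspring links: r = (1/2)^3 = 1/8).
Summing one r·B term per recipient: 2·0.25·0.427 + 4·0.25·0.445 + 2·0.125·0.511 = 0.78625.
0.78625 > 0.18: the indirect benefit exceeds the cost.

Yes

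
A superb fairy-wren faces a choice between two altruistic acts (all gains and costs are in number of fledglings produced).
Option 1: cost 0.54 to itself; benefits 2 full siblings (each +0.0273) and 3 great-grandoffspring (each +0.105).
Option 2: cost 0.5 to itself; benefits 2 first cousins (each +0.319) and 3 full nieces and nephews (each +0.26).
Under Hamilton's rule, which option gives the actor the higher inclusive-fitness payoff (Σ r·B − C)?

Option 2

Option 1: r to a full sibling = 0.5.
Option 1: r to a great-grandoffspring = 0.125.
Option 1: Σ r·B − C = (2·0.5·0.0273 + 3·0.125·0.105) − 0.54 = -0.473325.
Option 2: r to a first cousin = 0.125.
Option 2: r to a full niece or nephew = 0.25.
Option 2: Σ r·B − C = (2·0.125·0.319 + 3·0.25·0.26) − 0.5 = -0.22525.
Option 2 has the higher net inclusive-fitness payoff.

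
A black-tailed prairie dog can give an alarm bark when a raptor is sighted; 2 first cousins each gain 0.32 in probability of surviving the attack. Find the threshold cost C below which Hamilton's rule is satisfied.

r to a first cousin = 1/8 (first cousins share one grandparent pair — two paths of length 4: r = 2·(1/2)^4 = 1/8).
Hamilton's rule: n·r·B > C, so the trait is favored while C < n·r·B = 2·0.125·0.32 = 0.08.

0.08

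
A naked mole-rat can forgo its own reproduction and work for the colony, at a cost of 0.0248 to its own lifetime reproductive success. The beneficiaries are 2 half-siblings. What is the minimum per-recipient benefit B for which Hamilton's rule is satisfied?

0.0496

r to a half-sibling = 1/4 (half-sibs share one parent — one path of length 2: r = (1/2)^2 = 1/4).
Hamilton's rule with n recipients of equal r: n·r·B > C, so B > C/(n·r) = 0.0248/(2·0.25) = 0.0496.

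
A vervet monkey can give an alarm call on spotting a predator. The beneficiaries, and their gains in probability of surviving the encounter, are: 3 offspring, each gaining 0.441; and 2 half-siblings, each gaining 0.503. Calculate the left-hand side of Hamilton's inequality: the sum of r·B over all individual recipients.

0.913

r to an offspring = 0.5 (one parent–offspring link: r = (1/2)^1 = 1/2).
r to a half-sibling = 1/4 (half-sibs share one parent — one path of length 2: r = (1/2)^2 = 1/4).
Summing one r·B term per recipient: 3·0.5·0.441 + 2·0.25·0.503 = 0.913.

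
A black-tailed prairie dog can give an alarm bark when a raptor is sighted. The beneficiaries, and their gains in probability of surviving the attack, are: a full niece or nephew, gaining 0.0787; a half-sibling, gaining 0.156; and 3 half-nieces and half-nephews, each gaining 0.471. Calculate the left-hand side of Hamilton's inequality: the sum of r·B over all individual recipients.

r to a full niece or nephew = 0.25 (full aunt/uncle↔niece/nephew: two paths of length 3 through the shared grandparent pair: r = 2·(1/2)^3 = 1/4).
r to a half-sibling = 0.25 (half-sibs share one parent — one path of length 2: r = (1/2)^2 = 1/4).
r to a half-niece or half-nephew = 0.125 (half-aunt/uncle↔niece/nephew: one path of length 3: r = (1/2)^3 = 1/8).
Summing one r·B term per recipient: 1·0.25·0.0787 + 1·0.25·0.156 + 3·0.125·0.471 = 0.2353.

0.2353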